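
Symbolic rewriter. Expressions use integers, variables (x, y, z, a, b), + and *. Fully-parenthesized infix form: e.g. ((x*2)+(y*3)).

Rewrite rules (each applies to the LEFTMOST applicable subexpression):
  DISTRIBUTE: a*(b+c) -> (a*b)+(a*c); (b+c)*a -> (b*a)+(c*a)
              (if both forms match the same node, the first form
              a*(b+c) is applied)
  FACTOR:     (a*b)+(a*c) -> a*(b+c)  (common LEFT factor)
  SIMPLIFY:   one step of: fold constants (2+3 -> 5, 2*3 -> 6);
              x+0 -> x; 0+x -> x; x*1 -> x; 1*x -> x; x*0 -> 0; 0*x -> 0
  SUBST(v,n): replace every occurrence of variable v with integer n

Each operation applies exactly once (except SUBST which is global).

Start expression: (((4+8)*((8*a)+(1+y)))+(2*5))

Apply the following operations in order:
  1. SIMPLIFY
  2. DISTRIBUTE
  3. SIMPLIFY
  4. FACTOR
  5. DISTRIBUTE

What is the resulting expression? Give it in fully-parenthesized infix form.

Answer: (((12*(8*a))+(12*(1+y)))+10)

Derivation:
Start: (((4+8)*((8*a)+(1+y)))+(2*5))
Apply SIMPLIFY at LL (target: (4+8)): (((4+8)*((8*a)+(1+y)))+(2*5)) -> ((12*((8*a)+(1+y)))+(2*5))
Apply DISTRIBUTE at L (target: (12*((8*a)+(1+y)))): ((12*((8*a)+(1+y)))+(2*5)) -> (((12*(8*a))+(12*(1+y)))+(2*5))
Apply SIMPLIFY at R (target: (2*5)): (((12*(8*a))+(12*(1+y)))+(2*5)) -> (((12*(8*a))+(12*(1+y)))+10)
Apply FACTOR at L (target: ((12*(8*a))+(12*(1+y)))): (((12*(8*a))+(12*(1+y)))+10) -> ((12*((8*a)+(1+y)))+10)
Apply DISTRIBUTE at L (target: (12*((8*a)+(1+y)))): ((12*((8*a)+(1+y)))+10) -> (((12*(8*a))+(12*(1+y)))+10)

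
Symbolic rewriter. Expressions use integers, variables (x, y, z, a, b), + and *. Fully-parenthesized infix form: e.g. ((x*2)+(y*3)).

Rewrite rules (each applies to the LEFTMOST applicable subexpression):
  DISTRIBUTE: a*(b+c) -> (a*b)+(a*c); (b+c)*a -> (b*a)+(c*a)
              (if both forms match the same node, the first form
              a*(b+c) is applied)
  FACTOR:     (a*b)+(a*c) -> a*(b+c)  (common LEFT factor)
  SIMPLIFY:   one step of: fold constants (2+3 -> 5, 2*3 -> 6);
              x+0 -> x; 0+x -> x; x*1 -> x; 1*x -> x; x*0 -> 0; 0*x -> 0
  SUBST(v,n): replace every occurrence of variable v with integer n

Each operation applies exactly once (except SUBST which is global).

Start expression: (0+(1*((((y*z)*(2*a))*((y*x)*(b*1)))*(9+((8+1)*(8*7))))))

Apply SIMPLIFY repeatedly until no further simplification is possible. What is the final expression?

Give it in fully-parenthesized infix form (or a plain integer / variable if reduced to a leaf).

Start: (0+(1*((((y*z)*(2*a))*((y*x)*(b*1)))*(9+((8+1)*(8*7))))))
Step 1: at root: (0+(1*((((y*z)*(2*a))*((y*x)*(b*1)))*(9+((8+1)*(8*7)))))) -> (1*((((y*z)*(2*a))*((y*x)*(b*1)))*(9+((8+1)*(8*7))))); overall: (0+(1*((((y*z)*(2*a))*((y*x)*(b*1)))*(9+((8+1)*(8*7)))))) -> (1*((((y*z)*(2*a))*((y*x)*(b*1)))*(9+((8+1)*(8*7)))))
Step 2: at root: (1*((((y*z)*(2*a))*((y*x)*(b*1)))*(9+((8+1)*(8*7))))) -> ((((y*z)*(2*a))*((y*x)*(b*1)))*(9+((8+1)*(8*7)))); overall: (1*((((y*z)*(2*a))*((y*x)*(b*1)))*(9+((8+1)*(8*7))))) -> ((((y*z)*(2*a))*((y*x)*(b*1)))*(9+((8+1)*(8*7))))
Step 3: at LRR: (b*1) -> b; overall: ((((y*z)*(2*a))*((y*x)*(b*1)))*(9+((8+1)*(8*7)))) -> ((((y*z)*(2*a))*((y*x)*b))*(9+((8+1)*(8*7))))
Step 4: at RRL: (8+1) -> 9; overall: ((((y*z)*(2*a))*((y*x)*b))*(9+((8+1)*(8*7)))) -> ((((y*z)*(2*a))*((y*x)*b))*(9+(9*(8*7))))
Step 5: at RRR: (8*7) -> 56; overall: ((((y*z)*(2*a))*((y*x)*b))*(9+(9*(8*7)))) -> ((((y*z)*(2*a))*((y*x)*b))*(9+(9*56)))
Step 6: at RR: (9*56) -> 504; overall: ((((y*z)*(2*a))*((y*x)*b))*(9+(9*56))) -> ((((y*z)*(2*a))*((y*x)*b))*(9+504))
Step 7: at R: (9+504) -> 513; overall: ((((y*z)*(2*a))*((y*x)*b))*(9+504)) -> ((((y*z)*(2*a))*((y*x)*b))*513)
Fixed point: ((((y*z)*(2*a))*((y*x)*b))*513)

Answer: ((((y*z)*(2*a))*((y*x)*b))*513)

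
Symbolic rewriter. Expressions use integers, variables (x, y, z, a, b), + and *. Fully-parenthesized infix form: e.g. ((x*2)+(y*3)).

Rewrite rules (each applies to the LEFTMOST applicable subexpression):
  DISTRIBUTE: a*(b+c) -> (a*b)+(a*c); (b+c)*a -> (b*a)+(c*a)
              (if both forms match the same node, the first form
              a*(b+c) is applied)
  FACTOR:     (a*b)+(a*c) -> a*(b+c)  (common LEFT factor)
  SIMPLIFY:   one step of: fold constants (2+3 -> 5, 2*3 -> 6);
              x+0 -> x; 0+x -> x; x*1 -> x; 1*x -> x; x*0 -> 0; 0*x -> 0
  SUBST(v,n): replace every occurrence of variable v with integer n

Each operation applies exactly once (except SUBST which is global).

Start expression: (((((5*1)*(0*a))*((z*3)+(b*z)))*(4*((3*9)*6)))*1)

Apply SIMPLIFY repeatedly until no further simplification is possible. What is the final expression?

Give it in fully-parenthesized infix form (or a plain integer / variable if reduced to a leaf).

Answer: 0

Derivation:
Start: (((((5*1)*(0*a))*((z*3)+(b*z)))*(4*((3*9)*6)))*1)
Step 1: at root: (((((5*1)*(0*a))*((z*3)+(b*z)))*(4*((3*9)*6)))*1) -> ((((5*1)*(0*a))*((z*3)+(b*z)))*(4*((3*9)*6))); overall: (((((5*1)*(0*a))*((z*3)+(b*z)))*(4*((3*9)*6)))*1) -> ((((5*1)*(0*a))*((z*3)+(b*z)))*(4*((3*9)*6)))
Step 2: at LLL: (5*1) -> 5; overall: ((((5*1)*(0*a))*((z*3)+(b*z)))*(4*((3*9)*6))) -> (((5*(0*a))*((z*3)+(b*z)))*(4*((3*9)*6)))
Step 3: at LLR: (0*a) -> 0; overall: (((5*(0*a))*((z*3)+(b*z)))*(4*((3*9)*6))) -> (((5*0)*((z*3)+(b*z)))*(4*((3*9)*6)))
Step 4: at LL: (5*0) -> 0; overall: (((5*0)*((z*3)+(b*z)))*(4*((3*9)*6))) -> ((0*((z*3)+(b*z)))*(4*((3*9)*6)))
Step 5: at L: (0*((z*3)+(b*z))) -> 0; overall: ((0*((z*3)+(b*z)))*(4*((3*9)*6))) -> (0*(4*((3*9)*6)))
Step 6: at root: (0*(4*((3*9)*6))) -> 0; overall: (0*(4*((3*9)*6))) -> 0
Fixed point: 0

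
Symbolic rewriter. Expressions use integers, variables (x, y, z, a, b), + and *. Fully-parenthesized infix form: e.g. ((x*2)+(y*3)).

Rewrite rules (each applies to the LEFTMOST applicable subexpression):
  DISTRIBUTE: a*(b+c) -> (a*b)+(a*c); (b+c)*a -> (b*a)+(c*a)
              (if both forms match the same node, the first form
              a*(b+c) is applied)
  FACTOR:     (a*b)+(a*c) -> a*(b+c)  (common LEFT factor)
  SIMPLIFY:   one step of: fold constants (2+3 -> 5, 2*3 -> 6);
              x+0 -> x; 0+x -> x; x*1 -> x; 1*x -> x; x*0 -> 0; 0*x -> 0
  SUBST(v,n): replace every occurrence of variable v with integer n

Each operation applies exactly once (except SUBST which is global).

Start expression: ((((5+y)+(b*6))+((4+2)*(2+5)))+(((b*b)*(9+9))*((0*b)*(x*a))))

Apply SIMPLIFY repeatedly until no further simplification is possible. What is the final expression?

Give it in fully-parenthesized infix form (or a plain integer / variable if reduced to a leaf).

Answer: (((5+y)+(b*6))+42)

Derivation:
Start: ((((5+y)+(b*6))+((4+2)*(2+5)))+(((b*b)*(9+9))*((0*b)*(x*a))))
Step 1: at LRL: (4+2) -> 6; overall: ((((5+y)+(b*6))+((4+2)*(2+5)))+(((b*b)*(9+9))*((0*b)*(x*a)))) -> ((((5+y)+(b*6))+(6*(2+5)))+(((b*b)*(9+9))*((0*b)*(x*a))))
Step 2: at LRR: (2+5) -> 7; overall: ((((5+y)+(b*6))+(6*(2+5)))+(((b*b)*(9+9))*((0*b)*(x*a)))) -> ((((5+y)+(b*6))+(6*7))+(((b*b)*(9+9))*((0*b)*(x*a))))
Step 3: at LR: (6*7) -> 42; overall: ((((5+y)+(b*6))+(6*7))+(((b*b)*(9+9))*((0*b)*(x*a)))) -> ((((5+y)+(b*6))+42)+(((b*b)*(9+9))*((0*b)*(x*a))))
Step 4: at RLR: (9+9) -> 18; overall: ((((5+y)+(b*6))+42)+(((b*b)*(9+9))*((0*b)*(x*a)))) -> ((((5+y)+(b*6))+42)+(((b*b)*18)*((0*b)*(x*a))))
Step 5: at RRL: (0*b) -> 0; overall: ((((5+y)+(b*6))+42)+(((b*b)*18)*((0*b)*(x*a)))) -> ((((5+y)+(b*6))+42)+(((b*b)*18)*(0*(x*a))))
Step 6: at RR: (0*(x*a)) -> 0; overall: ((((5+y)+(b*6))+42)+(((b*b)*18)*(0*(x*a)))) -> ((((5+y)+(b*6))+42)+(((b*b)*18)*0))
Step 7: at R: (((b*b)*18)*0) -> 0; overall: ((((5+y)+(b*6))+42)+(((b*b)*18)*0)) -> ((((5+y)+(b*6))+42)+0)
Step 8: at root: ((((5+y)+(b*6))+42)+0) -> (((5+y)+(b*6))+42); overall: ((((5+y)+(b*6))+42)+0) -> (((5+y)+(b*6))+42)
Fixed point: (((5+y)+(b*6))+42)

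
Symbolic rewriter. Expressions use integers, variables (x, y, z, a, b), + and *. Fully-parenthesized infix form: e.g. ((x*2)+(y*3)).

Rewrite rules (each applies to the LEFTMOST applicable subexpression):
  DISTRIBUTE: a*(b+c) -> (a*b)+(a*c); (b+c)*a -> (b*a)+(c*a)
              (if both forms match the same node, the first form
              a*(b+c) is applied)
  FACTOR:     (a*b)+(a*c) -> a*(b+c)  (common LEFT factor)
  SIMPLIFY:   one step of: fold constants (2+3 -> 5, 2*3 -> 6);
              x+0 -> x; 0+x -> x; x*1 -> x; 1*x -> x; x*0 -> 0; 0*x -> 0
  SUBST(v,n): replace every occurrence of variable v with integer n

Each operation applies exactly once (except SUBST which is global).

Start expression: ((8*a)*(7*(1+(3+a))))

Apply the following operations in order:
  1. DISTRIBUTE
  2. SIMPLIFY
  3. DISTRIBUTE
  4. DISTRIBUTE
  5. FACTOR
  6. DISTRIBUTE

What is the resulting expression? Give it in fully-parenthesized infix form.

Answer: (((8*a)*7)+((8*a)*((7*3)+(7*a))))

Derivation:
Start: ((8*a)*(7*(1+(3+a))))
Apply DISTRIBUTE at R (target: (7*(1+(3+a)))): ((8*a)*(7*(1+(3+a)))) -> ((8*a)*((7*1)+(7*(3+a))))
Apply SIMPLIFY at RL (target: (7*1)): ((8*a)*((7*1)+(7*(3+a)))) -> ((8*a)*(7+(7*(3+a))))
Apply DISTRIBUTE at root (target: ((8*a)*(7+(7*(3+a))))): ((8*a)*(7+(7*(3+a)))) -> (((8*a)*7)+((8*a)*(7*(3+a))))
Apply DISTRIBUTE at RR (target: (7*(3+a))): (((8*a)*7)+((8*a)*(7*(3+a)))) -> (((8*a)*7)+((8*a)*((7*3)+(7*a))))
Apply FACTOR at root (target: (((8*a)*7)+((8*a)*((7*3)+(7*a))))): (((8*a)*7)+((8*a)*((7*3)+(7*a)))) -> ((8*a)*(7+((7*3)+(7*a))))
Apply DISTRIBUTE at root (target: ((8*a)*(7+((7*3)+(7*a))))): ((8*a)*(7+((7*3)+(7*a)))) -> (((8*a)*7)+((8*a)*((7*3)+(7*a))))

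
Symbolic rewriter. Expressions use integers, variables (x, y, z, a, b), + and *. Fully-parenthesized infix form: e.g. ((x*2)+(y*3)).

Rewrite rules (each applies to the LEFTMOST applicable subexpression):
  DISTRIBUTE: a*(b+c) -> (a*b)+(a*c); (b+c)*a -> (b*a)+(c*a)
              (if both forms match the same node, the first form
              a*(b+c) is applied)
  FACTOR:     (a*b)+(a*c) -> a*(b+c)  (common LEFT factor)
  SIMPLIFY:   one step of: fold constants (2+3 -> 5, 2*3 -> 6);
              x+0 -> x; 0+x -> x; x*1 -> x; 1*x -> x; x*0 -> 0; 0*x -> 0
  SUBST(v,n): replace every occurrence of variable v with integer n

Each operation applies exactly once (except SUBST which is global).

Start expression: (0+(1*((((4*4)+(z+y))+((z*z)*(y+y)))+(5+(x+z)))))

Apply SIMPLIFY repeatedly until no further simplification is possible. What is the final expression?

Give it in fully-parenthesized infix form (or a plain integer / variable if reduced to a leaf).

Answer: (((16+(z+y))+((z*z)*(y+y)))+(5+(x+z)))

Derivation:
Start: (0+(1*((((4*4)+(z+y))+((z*z)*(y+y)))+(5+(x+z)))))
Step 1: at root: (0+(1*((((4*4)+(z+y))+((z*z)*(y+y)))+(5+(x+z))))) -> (1*((((4*4)+(z+y))+((z*z)*(y+y)))+(5+(x+z)))); overall: (0+(1*((((4*4)+(z+y))+((z*z)*(y+y)))+(5+(x+z))))) -> (1*((((4*4)+(z+y))+((z*z)*(y+y)))+(5+(x+z))))
Step 2: at root: (1*((((4*4)+(z+y))+((z*z)*(y+y)))+(5+(x+z)))) -> ((((4*4)+(z+y))+((z*z)*(y+y)))+(5+(x+z))); overall: (1*((((4*4)+(z+y))+((z*z)*(y+y)))+(5+(x+z)))) -> ((((4*4)+(z+y))+((z*z)*(y+y)))+(5+(x+z)))
Step 3: at LLL: (4*4) -> 16; overall: ((((4*4)+(z+y))+((z*z)*(y+y)))+(5+(x+z))) -> (((16+(z+y))+((z*z)*(y+y)))+(5+(x+z)))
Fixed point: (((16+(z+y))+((z*z)*(y+y)))+(5+(x+z)))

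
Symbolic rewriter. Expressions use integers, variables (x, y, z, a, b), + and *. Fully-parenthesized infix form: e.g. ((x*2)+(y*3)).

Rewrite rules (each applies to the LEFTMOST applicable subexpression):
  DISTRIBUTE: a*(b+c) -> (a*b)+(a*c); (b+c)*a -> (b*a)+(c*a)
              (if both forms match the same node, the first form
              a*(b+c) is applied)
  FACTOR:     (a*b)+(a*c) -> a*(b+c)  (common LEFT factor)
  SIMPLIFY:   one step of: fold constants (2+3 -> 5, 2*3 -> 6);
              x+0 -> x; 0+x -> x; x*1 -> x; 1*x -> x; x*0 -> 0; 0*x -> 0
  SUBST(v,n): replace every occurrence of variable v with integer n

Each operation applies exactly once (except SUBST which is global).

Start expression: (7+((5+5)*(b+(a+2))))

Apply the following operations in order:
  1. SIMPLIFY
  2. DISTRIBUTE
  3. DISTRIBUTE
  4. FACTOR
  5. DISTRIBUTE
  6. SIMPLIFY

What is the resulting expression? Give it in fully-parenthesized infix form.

Answer: (7+((10*b)+((10*a)+20)))

Derivation:
Start: (7+((5+5)*(b+(a+2))))
Apply SIMPLIFY at RL (target: (5+5)): (7+((5+5)*(b+(a+2)))) -> (7+(10*(b+(a+2))))
Apply DISTRIBUTE at R (target: (10*(b+(a+2)))): (7+(10*(b+(a+2)))) -> (7+((10*b)+(10*(a+2))))
Apply DISTRIBUTE at RR (target: (10*(a+2))): (7+((10*b)+(10*(a+2)))) -> (7+((10*b)+((10*a)+(10*2))))
Apply FACTOR at RR (target: ((10*a)+(10*2))): (7+((10*b)+((10*a)+(10*2)))) -> (7+((10*b)+(10*(a+2))))
Apply DISTRIBUTE at RR (target: (10*(a+2))): (7+((10*b)+(10*(a+2)))) -> (7+((10*b)+((10*a)+(10*2))))
Apply SIMPLIFY at RRR (target: (10*2)): (7+((10*b)+((10*a)+(10*2)))) -> (7+((10*b)+((10*a)+20)))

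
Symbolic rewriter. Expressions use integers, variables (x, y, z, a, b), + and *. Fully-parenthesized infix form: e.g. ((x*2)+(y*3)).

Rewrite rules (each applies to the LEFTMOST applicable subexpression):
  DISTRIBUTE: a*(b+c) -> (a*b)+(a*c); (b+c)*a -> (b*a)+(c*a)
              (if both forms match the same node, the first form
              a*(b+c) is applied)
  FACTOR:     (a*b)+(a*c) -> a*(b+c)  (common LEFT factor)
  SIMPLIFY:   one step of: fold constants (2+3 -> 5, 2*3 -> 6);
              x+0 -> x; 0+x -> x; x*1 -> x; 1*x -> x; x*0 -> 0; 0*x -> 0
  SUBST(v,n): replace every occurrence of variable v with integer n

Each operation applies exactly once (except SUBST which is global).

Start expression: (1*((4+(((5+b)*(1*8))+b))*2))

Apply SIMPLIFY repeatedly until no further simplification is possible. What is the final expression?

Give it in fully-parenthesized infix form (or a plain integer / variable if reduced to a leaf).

Answer: ((4+(((5+b)*8)+b))*2)

Derivation:
Start: (1*((4+(((5+b)*(1*8))+b))*2))
Step 1: at root: (1*((4+(((5+b)*(1*8))+b))*2)) -> ((4+(((5+b)*(1*8))+b))*2); overall: (1*((4+(((5+b)*(1*8))+b))*2)) -> ((4+(((5+b)*(1*8))+b))*2)
Step 2: at LRLR: (1*8) -> 8; overall: ((4+(((5+b)*(1*8))+b))*2) -> ((4+(((5+b)*8)+b))*2)
Fixed point: ((4+(((5+b)*8)+b))*2)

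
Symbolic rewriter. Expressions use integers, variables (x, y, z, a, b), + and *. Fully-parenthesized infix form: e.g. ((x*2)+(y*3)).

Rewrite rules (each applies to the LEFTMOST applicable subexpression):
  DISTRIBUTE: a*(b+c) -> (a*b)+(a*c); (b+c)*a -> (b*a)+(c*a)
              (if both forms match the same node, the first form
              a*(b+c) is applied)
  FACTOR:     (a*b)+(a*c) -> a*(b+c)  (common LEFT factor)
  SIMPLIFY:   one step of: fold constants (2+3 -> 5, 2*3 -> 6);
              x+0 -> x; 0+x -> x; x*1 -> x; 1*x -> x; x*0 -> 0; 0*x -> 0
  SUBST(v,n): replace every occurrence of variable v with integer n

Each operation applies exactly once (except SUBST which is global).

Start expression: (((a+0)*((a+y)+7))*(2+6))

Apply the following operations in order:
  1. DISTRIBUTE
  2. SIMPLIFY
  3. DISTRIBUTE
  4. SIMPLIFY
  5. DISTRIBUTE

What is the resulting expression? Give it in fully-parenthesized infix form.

Start: (((a+0)*((a+y)+7))*(2+6))
Apply DISTRIBUTE at root (target: (((a+0)*((a+y)+7))*(2+6))): (((a+0)*((a+y)+7))*(2+6)) -> ((((a+0)*((a+y)+7))*2)+(((a+0)*((a+y)+7))*6))
Apply SIMPLIFY at LLL (target: (a+0)): ((((a+0)*((a+y)+7))*2)+(((a+0)*((a+y)+7))*6)) -> (((a*((a+y)+7))*2)+(((a+0)*((a+y)+7))*6))
Apply DISTRIBUTE at LL (target: (a*((a+y)+7))): (((a*((a+y)+7))*2)+(((a+0)*((a+y)+7))*6)) -> ((((a*(a+y))+(a*7))*2)+(((a+0)*((a+y)+7))*6))
Apply SIMPLIFY at RLL (target: (a+0)): ((((a*(a+y))+(a*7))*2)+(((a+0)*((a+y)+7))*6)) -> ((((a*(a+y))+(a*7))*2)+((a*((a+y)+7))*6))
Apply DISTRIBUTE at L (target: (((a*(a+y))+(a*7))*2)): ((((a*(a+y))+(a*7))*2)+((a*((a+y)+7))*6)) -> ((((a*(a+y))*2)+((a*7)*2))+((a*((a+y)+7))*6))

Answer: ((((a*(a+y))*2)+((a*7)*2))+((a*((a+y)+7))*6))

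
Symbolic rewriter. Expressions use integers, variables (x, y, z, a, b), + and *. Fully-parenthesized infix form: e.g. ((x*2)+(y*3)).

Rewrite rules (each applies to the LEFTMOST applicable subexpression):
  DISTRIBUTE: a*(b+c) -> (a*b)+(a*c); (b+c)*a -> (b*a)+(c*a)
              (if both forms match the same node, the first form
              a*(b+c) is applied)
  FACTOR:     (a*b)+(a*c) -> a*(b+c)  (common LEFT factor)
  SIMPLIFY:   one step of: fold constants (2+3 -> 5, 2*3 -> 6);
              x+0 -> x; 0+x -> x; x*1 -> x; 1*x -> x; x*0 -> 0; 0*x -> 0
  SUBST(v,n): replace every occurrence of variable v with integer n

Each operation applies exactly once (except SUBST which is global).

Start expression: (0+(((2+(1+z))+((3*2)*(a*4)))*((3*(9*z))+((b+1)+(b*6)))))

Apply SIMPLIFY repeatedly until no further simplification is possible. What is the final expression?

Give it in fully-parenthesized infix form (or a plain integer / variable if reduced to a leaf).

Start: (0+(((2+(1+z))+((3*2)*(a*4)))*((3*(9*z))+((b+1)+(b*6)))))
Step 1: at root: (0+(((2+(1+z))+((3*2)*(a*4)))*((3*(9*z))+((b+1)+(b*6))))) -> (((2+(1+z))+((3*2)*(a*4)))*((3*(9*z))+((b+1)+(b*6)))); overall: (0+(((2+(1+z))+((3*2)*(a*4)))*((3*(9*z))+((b+1)+(b*6))))) -> (((2+(1+z))+((3*2)*(a*4)))*((3*(9*z))+((b+1)+(b*6))))
Step 2: at LRL: (3*2) -> 6; overall: (((2+(1+z))+((3*2)*(a*4)))*((3*(9*z))+((b+1)+(b*6)))) -> (((2+(1+z))+(6*(a*4)))*((3*(9*z))+((b+1)+(b*6))))
Fixed point: (((2+(1+z))+(6*(a*4)))*((3*(9*z))+((b+1)+(b*6))))

Answer: (((2+(1+z))+(6*(a*4)))*((3*(9*z))+((b+1)+(b*6))))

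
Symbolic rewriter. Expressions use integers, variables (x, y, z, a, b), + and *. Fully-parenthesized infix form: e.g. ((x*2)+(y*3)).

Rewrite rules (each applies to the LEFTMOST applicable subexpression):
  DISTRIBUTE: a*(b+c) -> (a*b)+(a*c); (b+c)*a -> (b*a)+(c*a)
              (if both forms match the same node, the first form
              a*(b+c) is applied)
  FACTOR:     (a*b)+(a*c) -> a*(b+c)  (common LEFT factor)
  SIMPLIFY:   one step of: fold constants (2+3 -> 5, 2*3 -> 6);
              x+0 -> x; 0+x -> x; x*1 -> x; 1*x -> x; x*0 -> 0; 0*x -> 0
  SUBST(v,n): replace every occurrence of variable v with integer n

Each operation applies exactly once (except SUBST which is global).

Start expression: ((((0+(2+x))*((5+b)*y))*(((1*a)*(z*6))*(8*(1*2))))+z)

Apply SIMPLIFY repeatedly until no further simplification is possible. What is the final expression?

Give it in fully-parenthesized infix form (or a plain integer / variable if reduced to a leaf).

Start: ((((0+(2+x))*((5+b)*y))*(((1*a)*(z*6))*(8*(1*2))))+z)
Step 1: at LLL: (0+(2+x)) -> (2+x); overall: ((((0+(2+x))*((5+b)*y))*(((1*a)*(z*6))*(8*(1*2))))+z) -> ((((2+x)*((5+b)*y))*(((1*a)*(z*6))*(8*(1*2))))+z)
Step 2: at LRLL: (1*a) -> a; overall: ((((2+x)*((5+b)*y))*(((1*a)*(z*6))*(8*(1*2))))+z) -> ((((2+x)*((5+b)*y))*((a*(z*6))*(8*(1*2))))+z)
Step 3: at LRRR: (1*2) -> 2; overall: ((((2+x)*((5+b)*y))*((a*(z*6))*(8*(1*2))))+z) -> ((((2+x)*((5+b)*y))*((a*(z*6))*(8*2)))+z)
Step 4: at LRR: (8*2) -> 16; overall: ((((2+x)*((5+b)*y))*((a*(z*6))*(8*2)))+z) -> ((((2+x)*((5+b)*y))*((a*(z*6))*16))+z)
Fixed point: ((((2+x)*((5+b)*y))*((a*(z*6))*16))+z)

Answer: ((((2+x)*((5+b)*y))*((a*(z*6))*16))+z)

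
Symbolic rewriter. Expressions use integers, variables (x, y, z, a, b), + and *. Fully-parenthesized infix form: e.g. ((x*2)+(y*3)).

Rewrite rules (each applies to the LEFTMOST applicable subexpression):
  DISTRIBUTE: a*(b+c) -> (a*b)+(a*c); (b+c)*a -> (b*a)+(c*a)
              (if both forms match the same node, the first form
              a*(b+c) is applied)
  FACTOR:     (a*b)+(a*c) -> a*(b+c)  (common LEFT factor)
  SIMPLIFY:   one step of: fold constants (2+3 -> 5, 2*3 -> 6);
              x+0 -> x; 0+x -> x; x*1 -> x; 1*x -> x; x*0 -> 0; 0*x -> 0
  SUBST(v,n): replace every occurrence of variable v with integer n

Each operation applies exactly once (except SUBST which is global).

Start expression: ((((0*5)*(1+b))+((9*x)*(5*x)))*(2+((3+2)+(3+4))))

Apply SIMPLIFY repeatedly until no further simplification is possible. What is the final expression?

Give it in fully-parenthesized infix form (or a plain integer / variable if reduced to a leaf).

Answer: (((9*x)*(5*x))*14)

Derivation:
Start: ((((0*5)*(1+b))+((9*x)*(5*x)))*(2+((3+2)+(3+4))))
Step 1: at LLL: (0*5) -> 0; overall: ((((0*5)*(1+b))+((9*x)*(5*x)))*(2+((3+2)+(3+4)))) -> (((0*(1+b))+((9*x)*(5*x)))*(2+((3+2)+(3+4))))
Step 2: at LL: (0*(1+b)) -> 0; overall: (((0*(1+b))+((9*x)*(5*x)))*(2+((3+2)+(3+4)))) -> ((0+((9*x)*(5*x)))*(2+((3+2)+(3+4))))
Step 3: at L: (0+((9*x)*(5*x))) -> ((9*x)*(5*x)); overall: ((0+((9*x)*(5*x)))*(2+((3+2)+(3+4)))) -> (((9*x)*(5*x))*(2+((3+2)+(3+4))))
Step 4: at RRL: (3+2) -> 5; overall: (((9*x)*(5*x))*(2+((3+2)+(3+4)))) -> (((9*x)*(5*x))*(2+(5+(3+4))))
Step 5: at RRR: (3+4) -> 7; overall: (((9*x)*(5*x))*(2+(5+(3+4)))) -> (((9*x)*(5*x))*(2+(5+7)))
Step 6: at RR: (5+7) -> 12; overall: (((9*x)*(5*x))*(2+(5+7))) -> (((9*x)*(5*x))*(2+12))
Step 7: at R: (2+12) -> 14; overall: (((9*x)*(5*x))*(2+12)) -> (((9*x)*(5*x))*14)
Fixed point: (((9*x)*(5*x))*14)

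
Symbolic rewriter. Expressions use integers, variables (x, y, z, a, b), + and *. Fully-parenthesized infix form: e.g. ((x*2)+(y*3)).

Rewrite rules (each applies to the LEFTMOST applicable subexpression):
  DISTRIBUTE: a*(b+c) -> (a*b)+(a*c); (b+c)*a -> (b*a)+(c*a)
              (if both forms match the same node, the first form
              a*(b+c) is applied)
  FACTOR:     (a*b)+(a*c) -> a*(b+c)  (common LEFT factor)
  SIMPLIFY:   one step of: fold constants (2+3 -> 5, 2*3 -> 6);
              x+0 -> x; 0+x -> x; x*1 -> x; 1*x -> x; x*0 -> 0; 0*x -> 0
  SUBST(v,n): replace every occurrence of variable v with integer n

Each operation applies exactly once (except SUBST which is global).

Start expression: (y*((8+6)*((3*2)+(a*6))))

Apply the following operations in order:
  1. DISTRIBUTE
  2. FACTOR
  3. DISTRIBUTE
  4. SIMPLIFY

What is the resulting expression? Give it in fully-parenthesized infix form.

Answer: (y*((14*(3*2))+((8+6)*(a*6))))

Derivation:
Start: (y*((8+6)*((3*2)+(a*6))))
Apply DISTRIBUTE at R (target: ((8+6)*((3*2)+(a*6)))): (y*((8+6)*((3*2)+(a*6)))) -> (y*(((8+6)*(3*2))+((8+6)*(a*6))))
Apply FACTOR at R (target: (((8+6)*(3*2))+((8+6)*(a*6)))): (y*(((8+6)*(3*2))+((8+6)*(a*6)))) -> (y*((8+6)*((3*2)+(a*6))))
Apply DISTRIBUTE at R (target: ((8+6)*((3*2)+(a*6)))): (y*((8+6)*((3*2)+(a*6)))) -> (y*(((8+6)*(3*2))+((8+6)*(a*6))))
Apply SIMPLIFY at RLL (target: (8+6)): (y*(((8+6)*(3*2))+((8+6)*(a*6)))) -> (y*((14*(3*2))+((8+6)*(a*6))))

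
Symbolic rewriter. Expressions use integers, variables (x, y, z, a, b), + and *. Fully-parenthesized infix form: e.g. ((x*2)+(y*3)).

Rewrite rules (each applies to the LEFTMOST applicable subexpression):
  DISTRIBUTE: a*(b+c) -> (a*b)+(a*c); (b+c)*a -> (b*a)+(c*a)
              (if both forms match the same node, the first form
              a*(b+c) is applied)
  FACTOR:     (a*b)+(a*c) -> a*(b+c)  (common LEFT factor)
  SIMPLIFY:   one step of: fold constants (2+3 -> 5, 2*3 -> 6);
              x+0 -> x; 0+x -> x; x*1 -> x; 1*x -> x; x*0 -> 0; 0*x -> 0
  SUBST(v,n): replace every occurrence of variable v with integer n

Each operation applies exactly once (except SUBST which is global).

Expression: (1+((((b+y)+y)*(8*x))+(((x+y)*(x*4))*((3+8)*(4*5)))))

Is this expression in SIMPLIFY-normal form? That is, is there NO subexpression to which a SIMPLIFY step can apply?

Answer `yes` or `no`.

Expression: (1+((((b+y)+y)*(8*x))+(((x+y)*(x*4))*((3+8)*(4*5)))))
Scanning for simplifiable subexpressions (pre-order)...
  at root: (1+((((b+y)+y)*(8*x))+(((x+y)*(x*4))*((3+8)*(4*5))))) (not simplifiable)
  at R: ((((b+y)+y)*(8*x))+(((x+y)*(x*4))*((3+8)*(4*5)))) (not simplifiable)
  at RL: (((b+y)+y)*(8*x)) (not simplifiable)
  at RLL: ((b+y)+y) (not simplifiable)
  at RLLL: (b+y) (not simplifiable)
  at RLR: (8*x) (not simplifiable)
  at RR: (((x+y)*(x*4))*((3+8)*(4*5))) (not simplifiable)
  at RRL: ((x+y)*(x*4)) (not simplifiable)
  at RRLL: (x+y) (not simplifiable)
  at RRLR: (x*4) (not simplifiable)
  at RRR: ((3+8)*(4*5)) (not simplifiable)
  at RRRL: (3+8) (SIMPLIFIABLE)
  at RRRR: (4*5) (SIMPLIFIABLE)
Found simplifiable subexpr at path RRRL: (3+8)
One SIMPLIFY step would give: (1+((((b+y)+y)*(8*x))+(((x+y)*(x*4))*(11*(4*5)))))
-> NOT in normal form.

Answer: no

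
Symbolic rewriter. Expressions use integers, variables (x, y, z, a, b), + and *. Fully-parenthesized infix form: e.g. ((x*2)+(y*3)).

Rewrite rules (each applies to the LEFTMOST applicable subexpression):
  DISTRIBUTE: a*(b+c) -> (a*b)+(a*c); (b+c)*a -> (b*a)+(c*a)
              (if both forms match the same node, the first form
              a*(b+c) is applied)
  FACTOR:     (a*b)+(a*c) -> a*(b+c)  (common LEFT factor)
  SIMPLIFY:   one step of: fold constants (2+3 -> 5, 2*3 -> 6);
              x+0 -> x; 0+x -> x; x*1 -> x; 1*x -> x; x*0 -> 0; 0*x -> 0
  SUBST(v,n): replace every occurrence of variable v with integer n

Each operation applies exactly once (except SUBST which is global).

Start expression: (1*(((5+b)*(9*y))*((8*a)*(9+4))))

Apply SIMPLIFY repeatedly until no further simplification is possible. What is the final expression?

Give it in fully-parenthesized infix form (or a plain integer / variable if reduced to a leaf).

Start: (1*(((5+b)*(9*y))*((8*a)*(9+4))))
Step 1: at root: (1*(((5+b)*(9*y))*((8*a)*(9+4)))) -> (((5+b)*(9*y))*((8*a)*(9+4))); overall: (1*(((5+b)*(9*y))*((8*a)*(9+4)))) -> (((5+b)*(9*y))*((8*a)*(9+4)))
Step 2: at RR: (9+4) -> 13; overall: (((5+b)*(9*y))*((8*a)*(9+4))) -> (((5+b)*(9*y))*((8*a)*13))
Fixed point: (((5+b)*(9*y))*((8*a)*13))

Answer: (((5+b)*(9*y))*((8*a)*13))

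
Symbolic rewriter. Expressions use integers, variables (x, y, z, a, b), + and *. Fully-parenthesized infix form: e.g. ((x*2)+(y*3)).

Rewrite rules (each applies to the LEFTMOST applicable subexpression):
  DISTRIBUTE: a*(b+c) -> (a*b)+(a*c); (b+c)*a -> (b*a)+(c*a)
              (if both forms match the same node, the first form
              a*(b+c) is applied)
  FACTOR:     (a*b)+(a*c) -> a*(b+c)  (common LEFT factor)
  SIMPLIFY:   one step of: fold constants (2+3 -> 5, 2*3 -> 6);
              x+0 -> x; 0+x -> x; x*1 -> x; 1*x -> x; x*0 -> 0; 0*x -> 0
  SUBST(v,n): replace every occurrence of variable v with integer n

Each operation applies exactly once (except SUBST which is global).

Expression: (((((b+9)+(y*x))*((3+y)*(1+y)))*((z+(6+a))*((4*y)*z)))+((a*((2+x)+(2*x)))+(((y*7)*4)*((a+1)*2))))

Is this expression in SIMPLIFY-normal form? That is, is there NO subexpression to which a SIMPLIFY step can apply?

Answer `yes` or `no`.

Answer: yes

Derivation:
Expression: (((((b+9)+(y*x))*((3+y)*(1+y)))*((z+(6+a))*((4*y)*z)))+((a*((2+x)+(2*x)))+(((y*7)*4)*((a+1)*2))))
Scanning for simplifiable subexpressions (pre-order)...
  at root: (((((b+9)+(y*x))*((3+y)*(1+y)))*((z+(6+a))*((4*y)*z)))+((a*((2+x)+(2*x)))+(((y*7)*4)*((a+1)*2)))) (not simplifiable)
  at L: ((((b+9)+(y*x))*((3+y)*(1+y)))*((z+(6+a))*((4*y)*z))) (not simplifiable)
  at LL: (((b+9)+(y*x))*((3+y)*(1+y))) (not simplifiable)
  at LLL: ((b+9)+(y*x)) (not simplifiable)
  at LLLL: (b+9) (not simplifiable)
  at LLLR: (y*x) (not simplifiable)
  at LLR: ((3+y)*(1+y)) (not simplifiable)
  at LLRL: (3+y) (not simplifiable)
  at LLRR: (1+y) (not simplifiable)
  at LR: ((z+(6+a))*((4*y)*z)) (not simplifiable)
  at LRL: (z+(6+a)) (not simplifiable)
  at LRLR: (6+a) (not simplifiable)
  at LRR: ((4*y)*z) (not simplifiable)
  at LRRL: (4*y) (not simplifiable)
  at R: ((a*((2+x)+(2*x)))+(((y*7)*4)*((a+1)*2))) (not simplifiable)
  at RL: (a*((2+x)+(2*x))) (not simplifiable)
  at RLR: ((2+x)+(2*x)) (not simplifiable)
  at RLRL: (2+x) (not simplifiable)
  at RLRR: (2*x) (not simplifiable)
  at RR: (((y*7)*4)*((a+1)*2)) (not simplifiable)
  at RRL: ((y*7)*4) (not simplifiable)
  at RRLL: (y*7) (not simplifiable)
  at RRR: ((a+1)*2) (not simplifiable)
  at RRRL: (a+1) (not simplifiable)
Result: no simplifiable subexpression found -> normal form.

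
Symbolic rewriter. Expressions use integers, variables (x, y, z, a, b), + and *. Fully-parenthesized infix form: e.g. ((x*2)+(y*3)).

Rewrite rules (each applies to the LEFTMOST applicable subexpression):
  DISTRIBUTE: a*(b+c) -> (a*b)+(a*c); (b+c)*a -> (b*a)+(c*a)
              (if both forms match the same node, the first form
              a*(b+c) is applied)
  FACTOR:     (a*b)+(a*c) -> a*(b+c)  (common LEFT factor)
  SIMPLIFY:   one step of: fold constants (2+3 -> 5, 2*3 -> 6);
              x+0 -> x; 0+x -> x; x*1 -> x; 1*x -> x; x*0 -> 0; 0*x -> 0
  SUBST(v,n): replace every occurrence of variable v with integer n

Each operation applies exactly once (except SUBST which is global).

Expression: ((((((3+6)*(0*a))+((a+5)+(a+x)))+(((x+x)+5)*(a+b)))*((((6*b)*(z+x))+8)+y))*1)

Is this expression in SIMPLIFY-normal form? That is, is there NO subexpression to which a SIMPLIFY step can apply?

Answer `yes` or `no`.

Expression: ((((((3+6)*(0*a))+((a+5)+(a+x)))+(((x+x)+5)*(a+b)))*((((6*b)*(z+x))+8)+y))*1)
Scanning for simplifiable subexpressions (pre-order)...
  at root: ((((((3+6)*(0*a))+((a+5)+(a+x)))+(((x+x)+5)*(a+b)))*((((6*b)*(z+x))+8)+y))*1) (SIMPLIFIABLE)
  at L: (((((3+6)*(0*a))+((a+5)+(a+x)))+(((x+x)+5)*(a+b)))*((((6*b)*(z+x))+8)+y)) (not simplifiable)
  at LL: ((((3+6)*(0*a))+((a+5)+(a+x)))+(((x+x)+5)*(a+b))) (not simplifiable)
  at LLL: (((3+6)*(0*a))+((a+5)+(a+x))) (not simplifiable)
  at LLLL: ((3+6)*(0*a)) (not simplifiable)
  at LLLLL: (3+6) (SIMPLIFIABLE)
  at LLLLR: (0*a) (SIMPLIFIABLE)
  at LLLR: ((a+5)+(a+x)) (not simplifiable)
  at LLLRL: (a+5) (not simplifiable)
  at LLLRR: (a+x) (not simplifiable)
  at LLR: (((x+x)+5)*(a+b)) (not simplifiable)
  at LLRL: ((x+x)+5) (not simplifiable)
  at LLRLL: (x+x) (not simplifiable)
  at LLRR: (a+b) (not simplifiable)
  at LR: ((((6*b)*(z+x))+8)+y) (not simplifiable)
  at LRL: (((6*b)*(z+x))+8) (not simplifiable)
  at LRLL: ((6*b)*(z+x)) (not simplifiable)
  at LRLLL: (6*b) (not simplifiable)
  at LRLLR: (z+x) (not simplifiable)
Found simplifiable subexpr at path root: ((((((3+6)*(0*a))+((a+5)+(a+x)))+(((x+x)+5)*(a+b)))*((((6*b)*(z+x))+8)+y))*1)
One SIMPLIFY step would give: (((((3+6)*(0*a))+((a+5)+(a+x)))+(((x+x)+5)*(a+b)))*((((6*b)*(z+x))+8)+y))
-> NOT in normal form.

Answer: no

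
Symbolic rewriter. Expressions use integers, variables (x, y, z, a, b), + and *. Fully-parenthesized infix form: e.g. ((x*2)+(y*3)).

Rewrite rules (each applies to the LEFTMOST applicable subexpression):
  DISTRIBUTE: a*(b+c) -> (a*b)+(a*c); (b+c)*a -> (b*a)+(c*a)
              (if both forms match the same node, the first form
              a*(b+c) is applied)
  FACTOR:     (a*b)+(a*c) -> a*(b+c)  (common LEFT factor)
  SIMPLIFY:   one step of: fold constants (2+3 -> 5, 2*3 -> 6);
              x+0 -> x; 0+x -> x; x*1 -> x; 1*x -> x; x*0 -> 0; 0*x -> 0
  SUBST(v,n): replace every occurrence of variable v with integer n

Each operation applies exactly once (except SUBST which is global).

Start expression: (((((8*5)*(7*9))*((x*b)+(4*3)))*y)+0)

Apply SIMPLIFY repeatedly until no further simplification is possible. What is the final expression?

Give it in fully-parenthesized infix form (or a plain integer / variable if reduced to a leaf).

Answer: ((2520*((x*b)+12))*y)

Derivation:
Start: (((((8*5)*(7*9))*((x*b)+(4*3)))*y)+0)
Step 1: at root: (((((8*5)*(7*9))*((x*b)+(4*3)))*y)+0) -> ((((8*5)*(7*9))*((x*b)+(4*3)))*y); overall: (((((8*5)*(7*9))*((x*b)+(4*3)))*y)+0) -> ((((8*5)*(7*9))*((x*b)+(4*3)))*y)
Step 2: at LLL: (8*5) -> 40; overall: ((((8*5)*(7*9))*((x*b)+(4*3)))*y) -> (((40*(7*9))*((x*b)+(4*3)))*y)
Step 3: at LLR: (7*9) -> 63; overall: (((40*(7*9))*((x*b)+(4*3)))*y) -> (((40*63)*((x*b)+(4*3)))*y)
Step 4: at LL: (40*63) -> 2520; overall: (((40*63)*((x*b)+(4*3)))*y) -> ((2520*((x*b)+(4*3)))*y)
Step 5: at LRR: (4*3) -> 12; overall: ((2520*((x*b)+(4*3)))*y) -> ((2520*((x*b)+12))*y)
Fixed point: ((2520*((x*b)+12))*y)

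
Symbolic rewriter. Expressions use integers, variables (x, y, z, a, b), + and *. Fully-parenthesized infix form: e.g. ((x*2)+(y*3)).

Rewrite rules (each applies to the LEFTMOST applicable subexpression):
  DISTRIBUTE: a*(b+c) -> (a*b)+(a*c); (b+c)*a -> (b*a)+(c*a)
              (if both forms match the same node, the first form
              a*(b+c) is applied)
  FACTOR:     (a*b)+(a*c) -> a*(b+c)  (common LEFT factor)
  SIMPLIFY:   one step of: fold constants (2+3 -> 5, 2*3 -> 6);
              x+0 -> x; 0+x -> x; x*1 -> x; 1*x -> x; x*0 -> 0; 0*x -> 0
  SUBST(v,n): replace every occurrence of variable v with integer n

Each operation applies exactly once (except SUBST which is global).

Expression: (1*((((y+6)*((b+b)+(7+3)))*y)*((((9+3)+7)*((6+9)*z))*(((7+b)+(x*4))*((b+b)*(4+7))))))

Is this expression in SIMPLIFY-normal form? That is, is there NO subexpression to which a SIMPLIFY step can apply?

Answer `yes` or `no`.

Expression: (1*((((y+6)*((b+b)+(7+3)))*y)*((((9+3)+7)*((6+9)*z))*(((7+b)+(x*4))*((b+b)*(4+7))))))
Scanning for simplifiable subexpressions (pre-order)...
  at root: (1*((((y+6)*((b+b)+(7+3)))*y)*((((9+3)+7)*((6+9)*z))*(((7+b)+(x*4))*((b+b)*(4+7)))))) (SIMPLIFIABLE)
  at R: ((((y+6)*((b+b)+(7+3)))*y)*((((9+3)+7)*((6+9)*z))*(((7+b)+(x*4))*((b+b)*(4+7))))) (not simplifiable)
  at RL: (((y+6)*((b+b)+(7+3)))*y) (not simplifiable)
  at RLL: ((y+6)*((b+b)+(7+3))) (not simplifiable)
  at RLLL: (y+6) (not simplifiable)
  at RLLR: ((b+b)+(7+3)) (not simplifiable)
  at RLLRL: (b+b) (not simplifiable)
  at RLLRR: (7+3) (SIMPLIFIABLE)
  at RR: ((((9+3)+7)*((6+9)*z))*(((7+b)+(x*4))*((b+b)*(4+7)))) (not simplifiable)
  at RRL: (((9+3)+7)*((6+9)*z)) (not simplifiable)
  at RRLL: ((9+3)+7) (not simplifiable)
  at RRLLL: (9+3) (SIMPLIFIABLE)
  at RRLR: ((6+9)*z) (not simplifiable)
  at RRLRL: (6+9) (SIMPLIFIABLE)
  at RRR: (((7+b)+(x*4))*((b+b)*(4+7))) (not simplifiable)
  at RRRL: ((7+b)+(x*4)) (not simplifiable)
  at RRRLL: (7+b) (not simplifiable)
  at RRRLR: (x*4) (not simplifiable)
  at RRRR: ((b+b)*(4+7)) (not simplifiable)
  at RRRRL: (b+b) (not simplifiable)
  at RRRRR: (4+7) (SIMPLIFIABLE)
Found simplifiable subexpr at path root: (1*((((y+6)*((b+b)+(7+3)))*y)*((((9+3)+7)*((6+9)*z))*(((7+b)+(x*4))*((b+b)*(4+7))))))
One SIMPLIFY step would give: ((((y+6)*((b+b)+(7+3)))*y)*((((9+3)+7)*((6+9)*z))*(((7+b)+(x*4))*((b+b)*(4+7)))))
-> NOT in normal form.

Answer: no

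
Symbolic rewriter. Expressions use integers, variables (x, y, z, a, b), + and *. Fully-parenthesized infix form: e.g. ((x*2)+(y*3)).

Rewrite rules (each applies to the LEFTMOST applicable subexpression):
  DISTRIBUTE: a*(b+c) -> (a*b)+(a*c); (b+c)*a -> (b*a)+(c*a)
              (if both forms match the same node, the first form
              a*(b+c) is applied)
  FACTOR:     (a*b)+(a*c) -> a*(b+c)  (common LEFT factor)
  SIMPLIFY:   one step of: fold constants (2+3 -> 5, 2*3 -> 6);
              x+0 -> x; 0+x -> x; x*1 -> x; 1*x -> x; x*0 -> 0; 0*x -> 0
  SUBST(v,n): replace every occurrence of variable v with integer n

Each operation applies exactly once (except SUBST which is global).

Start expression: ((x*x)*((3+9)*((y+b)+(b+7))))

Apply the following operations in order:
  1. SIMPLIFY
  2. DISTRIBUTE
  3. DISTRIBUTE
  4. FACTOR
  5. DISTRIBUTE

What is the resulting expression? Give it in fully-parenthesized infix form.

Answer: (((x*x)*(12*(y+b)))+((x*x)*(12*(b+7))))

Derivation:
Start: ((x*x)*((3+9)*((y+b)+(b+7))))
Apply SIMPLIFY at RL (target: (3+9)): ((x*x)*((3+9)*((y+b)+(b+7)))) -> ((x*x)*(12*((y+b)+(b+7))))
Apply DISTRIBUTE at R (target: (12*((y+b)+(b+7)))): ((x*x)*(12*((y+b)+(b+7)))) -> ((x*x)*((12*(y+b))+(12*(b+7))))
Apply DISTRIBUTE at root (target: ((x*x)*((12*(y+b))+(12*(b+7))))): ((x*x)*((12*(y+b))+(12*(b+7)))) -> (((x*x)*(12*(y+b)))+((x*x)*(12*(b+7))))
Apply FACTOR at root (target: (((x*x)*(12*(y+b)))+((x*x)*(12*(b+7))))): (((x*x)*(12*(y+b)))+((x*x)*(12*(b+7)))) -> ((x*x)*((12*(y+b))+(12*(b+7))))
Apply DISTRIBUTE at root (target: ((x*x)*((12*(y+b))+(12*(b+7))))): ((x*x)*((12*(y+b))+(12*(b+7)))) -> (((x*x)*(12*(y+b)))+((x*x)*(12*(b+7))))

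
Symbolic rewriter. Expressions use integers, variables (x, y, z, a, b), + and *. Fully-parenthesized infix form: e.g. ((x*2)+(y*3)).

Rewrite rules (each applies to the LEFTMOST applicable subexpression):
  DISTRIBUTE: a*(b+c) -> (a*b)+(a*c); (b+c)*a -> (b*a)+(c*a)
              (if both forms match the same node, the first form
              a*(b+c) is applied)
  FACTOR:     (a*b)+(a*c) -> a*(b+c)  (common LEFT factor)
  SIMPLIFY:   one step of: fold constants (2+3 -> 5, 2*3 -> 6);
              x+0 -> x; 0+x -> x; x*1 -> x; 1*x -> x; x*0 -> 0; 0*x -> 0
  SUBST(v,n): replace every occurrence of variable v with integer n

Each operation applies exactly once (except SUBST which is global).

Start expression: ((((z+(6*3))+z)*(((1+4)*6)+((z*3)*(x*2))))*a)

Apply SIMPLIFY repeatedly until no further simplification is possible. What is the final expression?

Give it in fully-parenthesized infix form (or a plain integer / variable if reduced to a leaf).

Answer: ((((z+18)+z)*(30+((z*3)*(x*2))))*a)

Derivation:
Start: ((((z+(6*3))+z)*(((1+4)*6)+((z*3)*(x*2))))*a)
Step 1: at LLLR: (6*3) -> 18; overall: ((((z+(6*3))+z)*(((1+4)*6)+((z*3)*(x*2))))*a) -> ((((z+18)+z)*(((1+4)*6)+((z*3)*(x*2))))*a)
Step 2: at LRLL: (1+4) -> 5; overall: ((((z+18)+z)*(((1+4)*6)+((z*3)*(x*2))))*a) -> ((((z+18)+z)*((5*6)+((z*3)*(x*2))))*a)
Step 3: at LRL: (5*6) -> 30; overall: ((((z+18)+z)*((5*6)+((z*3)*(x*2))))*a) -> ((((z+18)+z)*(30+((z*3)*(x*2))))*a)
Fixed point: ((((z+18)+z)*(30+((z*3)*(x*2))))*a)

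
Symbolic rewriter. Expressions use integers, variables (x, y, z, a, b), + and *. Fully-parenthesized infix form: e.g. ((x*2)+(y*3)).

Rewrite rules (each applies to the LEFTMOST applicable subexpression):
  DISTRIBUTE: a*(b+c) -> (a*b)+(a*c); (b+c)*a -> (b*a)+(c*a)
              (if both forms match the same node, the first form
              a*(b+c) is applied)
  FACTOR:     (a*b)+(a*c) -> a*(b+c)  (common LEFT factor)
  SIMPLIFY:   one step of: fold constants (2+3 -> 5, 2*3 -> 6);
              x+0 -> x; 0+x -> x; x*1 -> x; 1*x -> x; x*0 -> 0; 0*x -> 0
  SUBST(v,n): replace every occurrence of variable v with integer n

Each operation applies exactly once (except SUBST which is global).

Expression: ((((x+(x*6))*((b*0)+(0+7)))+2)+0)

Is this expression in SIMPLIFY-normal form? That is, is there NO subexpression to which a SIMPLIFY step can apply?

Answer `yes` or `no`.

Expression: ((((x+(x*6))*((b*0)+(0+7)))+2)+0)
Scanning for simplifiable subexpressions (pre-order)...
  at root: ((((x+(x*6))*((b*0)+(0+7)))+2)+0) (SIMPLIFIABLE)
  at L: (((x+(x*6))*((b*0)+(0+7)))+2) (not simplifiable)
  at LL: ((x+(x*6))*((b*0)+(0+7))) (not simplifiable)
  at LLL: (x+(x*6)) (not simplifiable)
  at LLLR: (x*6) (not simplifiable)
  at LLR: ((b*0)+(0+7)) (not simplifiable)
  at LLRL: (b*0) (SIMPLIFIABLE)
  at LLRR: (0+7) (SIMPLIFIABLE)
Found simplifiable subexpr at path root: ((((x+(x*6))*((b*0)+(0+7)))+2)+0)
One SIMPLIFY step would give: (((x+(x*6))*((b*0)+(0+7)))+2)
-> NOT in normal form.

Answer: no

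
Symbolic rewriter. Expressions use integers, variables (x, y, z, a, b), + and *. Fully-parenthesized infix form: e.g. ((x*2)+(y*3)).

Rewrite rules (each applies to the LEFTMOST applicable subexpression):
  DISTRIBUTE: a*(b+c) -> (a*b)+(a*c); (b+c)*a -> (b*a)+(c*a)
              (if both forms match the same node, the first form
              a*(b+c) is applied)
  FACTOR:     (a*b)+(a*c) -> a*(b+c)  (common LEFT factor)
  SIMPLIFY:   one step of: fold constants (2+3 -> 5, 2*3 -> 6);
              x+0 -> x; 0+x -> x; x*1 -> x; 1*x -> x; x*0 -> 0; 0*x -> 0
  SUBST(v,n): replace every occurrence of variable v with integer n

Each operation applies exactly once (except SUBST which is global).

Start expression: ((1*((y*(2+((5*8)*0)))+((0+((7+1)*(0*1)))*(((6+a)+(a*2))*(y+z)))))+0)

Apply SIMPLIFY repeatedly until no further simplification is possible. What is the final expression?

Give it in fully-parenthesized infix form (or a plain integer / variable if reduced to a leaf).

Answer: (y*2)

Derivation:
Start: ((1*((y*(2+((5*8)*0)))+((0+((7+1)*(0*1)))*(((6+a)+(a*2))*(y+z)))))+0)
Step 1: at root: ((1*((y*(2+((5*8)*0)))+((0+((7+1)*(0*1)))*(((6+a)+(a*2))*(y+z)))))+0) -> (1*((y*(2+((5*8)*0)))+((0+((7+1)*(0*1)))*(((6+a)+(a*2))*(y+z))))); overall: ((1*((y*(2+((5*8)*0)))+((0+((7+1)*(0*1)))*(((6+a)+(a*2))*(y+z)))))+0) -> (1*((y*(2+((5*8)*0)))+((0+((7+1)*(0*1)))*(((6+a)+(a*2))*(y+z)))))
Step 2: at root: (1*((y*(2+((5*8)*0)))+((0+((7+1)*(0*1)))*(((6+a)+(a*2))*(y+z))))) -> ((y*(2+((5*8)*0)))+((0+((7+1)*(0*1)))*(((6+a)+(a*2))*(y+z)))); overall: (1*((y*(2+((5*8)*0)))+((0+((7+1)*(0*1)))*(((6+a)+(a*2))*(y+z))))) -> ((y*(2+((5*8)*0)))+((0+((7+1)*(0*1)))*(((6+a)+(a*2))*(y+z))))
Step 3: at LRR: ((5*8)*0) -> 0; overall: ((y*(2+((5*8)*0)))+((0+((7+1)*(0*1)))*(((6+a)+(a*2))*(y+z)))) -> ((y*(2+0))+((0+((7+1)*(0*1)))*(((6+a)+(a*2))*(y+z))))
Step 4: at LR: (2+0) -> 2; overall: ((y*(2+0))+((0+((7+1)*(0*1)))*(((6+a)+(a*2))*(y+z)))) -> ((y*2)+((0+((7+1)*(0*1)))*(((6+a)+(a*2))*(y+z))))
Step 5: at RL: (0+((7+1)*(0*1))) -> ((7+1)*(0*1)); overall: ((y*2)+((0+((7+1)*(0*1)))*(((6+a)+(a*2))*(y+z)))) -> ((y*2)+(((7+1)*(0*1))*(((6+a)+(a*2))*(y+z))))
Step 6: at RLL: (7+1) -> 8; overall: ((y*2)+(((7+1)*(0*1))*(((6+a)+(a*2))*(y+z)))) -> ((y*2)+((8*(0*1))*(((6+a)+(a*2))*(y+z))))
Step 7: at RLR: (0*1) -> 0; overall: ((y*2)+((8*(0*1))*(((6+a)+(a*2))*(y+z)))) -> ((y*2)+((8*0)*(((6+a)+(a*2))*(y+z))))
Step 8: at RL: (8*0) -> 0; overall: ((y*2)+((8*0)*(((6+a)+(a*2))*(y+z)))) -> ((y*2)+(0*(((6+a)+(a*2))*(y+z))))
Step 9: at R: (0*(((6+a)+(a*2))*(y+z))) -> 0; overall: ((y*2)+(0*(((6+a)+(a*2))*(y+z)))) -> ((y*2)+0)
Step 10: at root: ((y*2)+0) -> (y*2); overall: ((y*2)+0) -> (y*2)
Fixed point: (y*2)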